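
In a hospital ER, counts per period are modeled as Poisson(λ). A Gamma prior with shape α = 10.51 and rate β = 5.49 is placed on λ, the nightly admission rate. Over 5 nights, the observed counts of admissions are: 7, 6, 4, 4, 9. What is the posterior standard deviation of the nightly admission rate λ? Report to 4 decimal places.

With a Gamma(shape α, rate β) prior, the Poisson likelihood is conjugate: the posterior is Gamma(α + ΣXᵢ, β + n).
Sum of counts S = 30 over n = 5 nights.
Posterior: Gamma(α+S, β+n) = Gamma(10.51+30, 5.49+5) = Gamma(40.51, 10.49).
SD = √α/β = √40.51/10.49 = 0.6067.

0.6067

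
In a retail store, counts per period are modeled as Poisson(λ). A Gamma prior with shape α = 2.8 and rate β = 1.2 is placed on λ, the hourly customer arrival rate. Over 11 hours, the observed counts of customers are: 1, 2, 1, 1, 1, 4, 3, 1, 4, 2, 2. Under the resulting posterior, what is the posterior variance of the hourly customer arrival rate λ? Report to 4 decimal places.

With a Gamma(shape α, rate β) prior, the Poisson likelihood is conjugate: the posterior is Gamma(α + ΣXᵢ, β + n).
Sum of counts S = 22 over n = 11 hours.
Posterior: Gamma(α+S, β+n) = Gamma(2.8+22, 1.2+11) = Gamma(24.8, 12.2).
Var = α/β² = 24.8/12.2² = 0.1666.

0.1666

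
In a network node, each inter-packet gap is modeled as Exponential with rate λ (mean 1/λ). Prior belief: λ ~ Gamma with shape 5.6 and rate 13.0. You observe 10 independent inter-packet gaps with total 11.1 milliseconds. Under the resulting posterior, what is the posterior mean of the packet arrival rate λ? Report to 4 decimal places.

With a Gamma(shape α, rate β) prior on the exponential rate λ, the posterior after n observations with total T = Σxᵢ is Gamma(α+n, β+T).
Posterior: Gamma(5.6+10, 13.0+11.1) = Gamma(15.6, 24.1).
Posterior mean of λ = α/β = 15.6/24.1 = 0.6473.

0.6473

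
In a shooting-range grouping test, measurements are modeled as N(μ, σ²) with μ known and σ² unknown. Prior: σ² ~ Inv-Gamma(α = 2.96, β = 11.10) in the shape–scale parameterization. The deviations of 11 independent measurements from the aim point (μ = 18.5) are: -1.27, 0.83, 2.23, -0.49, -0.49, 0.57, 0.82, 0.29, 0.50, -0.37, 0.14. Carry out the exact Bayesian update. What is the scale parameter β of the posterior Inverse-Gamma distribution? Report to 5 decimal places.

15.72140

With known mean μ and an Inverse-Gamma(α, β) prior on σ², the Normal likelihood is conjugate: posterior is Inv-Gamma(α + n/2, β + Σ(xᵢ−μ)²/2).
Σ(xᵢ−μ)² = (-1.27)² + (0.83)² + (2.23)² + (-0.49)² + (-0.49)² + (0.57)² + (0.82)² + (0.29)² + (0.50)² + (-0.37)² + (0.14)² = 9.2428.
Posterior: Inv-Gamma(2.96 + 11/2, 11.10 + 9.2428/2) = Inv-Gamma(8.46, 15.72140).
Posterior β = 15.72140.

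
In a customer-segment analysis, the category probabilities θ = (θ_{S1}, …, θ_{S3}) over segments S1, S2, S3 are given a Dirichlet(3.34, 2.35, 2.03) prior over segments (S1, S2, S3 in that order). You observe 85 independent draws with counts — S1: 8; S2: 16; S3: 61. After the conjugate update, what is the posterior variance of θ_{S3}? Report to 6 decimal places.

The Dirichlet prior is conjugate to the Multinomial likelihood: each posterior αⱼ = prior αⱼ + observed count nⱼ.
Posterior concentration: (11.34, 18.35, 63.03), total = 92.72.
Var[θ_j] = α_j(Σα−α_j)/((Σα)²(Σα+1)) = 63.03·29.69/(92.72²·93.72) = 0.002323.

0.002323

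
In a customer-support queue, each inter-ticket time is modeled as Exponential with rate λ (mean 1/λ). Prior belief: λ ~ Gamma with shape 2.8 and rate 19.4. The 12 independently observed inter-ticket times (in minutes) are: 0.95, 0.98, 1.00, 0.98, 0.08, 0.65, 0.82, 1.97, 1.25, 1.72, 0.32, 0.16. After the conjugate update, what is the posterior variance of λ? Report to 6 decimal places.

With a Gamma(shape α, rate β) prior on the exponential rate λ, the posterior after n observations with total T = Σxᵢ is Gamma(α+n, β+T).
Sum of observations T = 10.88 minutes; n = 12.
Posterior: Gamma(2.8+12, 19.4+10.88) = Gamma(14.8, 30.28).
Var = α/β² = 0.016142.

0.016142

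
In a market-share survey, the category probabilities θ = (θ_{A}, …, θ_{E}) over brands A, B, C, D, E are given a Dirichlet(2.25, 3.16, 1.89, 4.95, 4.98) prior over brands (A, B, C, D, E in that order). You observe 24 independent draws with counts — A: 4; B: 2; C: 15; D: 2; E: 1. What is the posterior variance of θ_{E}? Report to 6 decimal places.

0.002936

The Dirichlet prior is conjugate to the Multinomial likelihood: each posterior αⱼ = prior αⱼ + observed count nⱼ.
Posterior concentration: (6.25, 5.16, 16.89, 6.95, 5.98), total = 41.23.
Var[θ_j] = α_j(Σα−α_j)/((Σα)²(Σα+1)) = 5.98·35.25/(41.23²·42.23) = 0.002936.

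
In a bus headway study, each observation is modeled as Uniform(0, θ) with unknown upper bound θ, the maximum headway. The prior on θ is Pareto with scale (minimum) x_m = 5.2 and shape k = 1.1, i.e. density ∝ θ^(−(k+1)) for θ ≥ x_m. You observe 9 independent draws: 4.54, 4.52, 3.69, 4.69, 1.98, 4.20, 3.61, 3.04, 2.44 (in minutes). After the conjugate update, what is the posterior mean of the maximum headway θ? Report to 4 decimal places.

5.7714

A Pareto(scale x_m, shape k) prior on the upper bound θ of Uniform(0, θ) is conjugate: posterior is Pareto(max(x_m, max xᵢ), k + n).
Sample maximum = 4.69; prior scale x_m = 5.2 → posterior scale = max = 5.20.
Posterior shape = 1.1 + 9 = 10.1.
E[θ|data] = k·x_m/(k−1) = 10.1·5.20/9.1 = 5.7714.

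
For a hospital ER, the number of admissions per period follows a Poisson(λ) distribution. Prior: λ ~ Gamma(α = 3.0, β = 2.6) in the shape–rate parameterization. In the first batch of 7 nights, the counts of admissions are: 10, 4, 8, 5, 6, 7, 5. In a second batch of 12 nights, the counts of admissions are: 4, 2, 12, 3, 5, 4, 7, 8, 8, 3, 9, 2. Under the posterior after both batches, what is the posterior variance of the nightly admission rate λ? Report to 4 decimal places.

0.2465

With a Gamma(shape α, rate β) prior, the Poisson likelihood is conjugate: the posterior is Gamma(α + ΣXᵢ, β + n).
Batch 1: sum of counts S = 45 over n = 7 nights.
After batch 1: Gamma(α+S, β+n) = Gamma(3.0+45, 2.6+7) = Gamma(48.0, 9.6).
Batch 2: sum of counts S = 67 over n = 12 nights.
After batch 2: Gamma(α+S, β+n) = Gamma(48.0+67, 9.6+12) = Gamma(115.0, 21.6).
Var = α/β² = 115.0/21.6² = 0.2465.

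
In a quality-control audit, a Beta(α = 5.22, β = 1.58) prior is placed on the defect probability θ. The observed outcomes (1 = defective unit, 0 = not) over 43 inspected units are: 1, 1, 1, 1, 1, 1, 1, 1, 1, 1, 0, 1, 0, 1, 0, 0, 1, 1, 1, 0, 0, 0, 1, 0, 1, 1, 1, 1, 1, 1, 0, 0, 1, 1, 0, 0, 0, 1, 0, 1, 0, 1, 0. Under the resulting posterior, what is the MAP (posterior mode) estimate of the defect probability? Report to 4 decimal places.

The Beta prior is conjugate to a Binomial/Bernoulli likelihood; the update adds successes to α and failures to β.
Posterior: Beta(α+k, β+n−k) = Beta(5.22+27, 1.58+16) = Beta(32.22, 17.58).
Mode of Beta(a,b) for a,b>1 is (a−1)/(a+b−2) = 31.22/47.80 = 0.6531.

0.6531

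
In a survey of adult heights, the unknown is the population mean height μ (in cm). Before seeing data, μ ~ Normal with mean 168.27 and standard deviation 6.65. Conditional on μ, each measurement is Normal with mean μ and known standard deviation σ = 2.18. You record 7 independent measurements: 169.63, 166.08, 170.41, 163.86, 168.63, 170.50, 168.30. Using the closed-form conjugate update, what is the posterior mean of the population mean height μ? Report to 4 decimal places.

168.2025

For Normal data with known variance σ², a Normal(μ₀, σ₀²) prior on μ is conjugate. Posterior precision = 1/σ₀² + n/σ²; posterior mean is the precision-weighted average of μ₀ and x̄.
Σxᵢ = 169.63 + 166.08 + 170.41 + 163.86 + 168.63 + 170.50 + 168.30 = 1177.41, so n·x̄ = 1177.41.
σ₀² = 6.65² = 44.2225, σ² = 2.18² = 4.7524; σ² + n·σ₀² = 4.7524 + 7·44.2225 = 314.3099.
Posterior mean = (μ₀/σ₀² + n·x̄/σ²)/(1/σ₀² + n/σ²) = (σ²·μ₀ + σ₀²·n·x̄)/(σ² + n·σ₀²) = (4.7524·168.27 + 44.2225·1177.41)/314.3099 = 52867.700073/314.3099 = 168.2025.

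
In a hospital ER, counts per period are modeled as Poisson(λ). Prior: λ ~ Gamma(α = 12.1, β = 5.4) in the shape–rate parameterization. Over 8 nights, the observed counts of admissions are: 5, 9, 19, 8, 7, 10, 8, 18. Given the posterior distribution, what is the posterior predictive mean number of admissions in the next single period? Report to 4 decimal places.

With a Gamma(shape α, rate β) prior, the Poisson likelihood is conjugate: the posterior is Gamma(α + ΣXᵢ, β + n).
Sum of counts S = 84 over n = 8 nights.
Posterior: Gamma(α+S, β+n) = Gamma(12.1+84, 5.4+8) = Gamma(96.1, 13.4).
The predictive distribution for one future period is NegBinom with mean α/β = 7.1716.

7.1716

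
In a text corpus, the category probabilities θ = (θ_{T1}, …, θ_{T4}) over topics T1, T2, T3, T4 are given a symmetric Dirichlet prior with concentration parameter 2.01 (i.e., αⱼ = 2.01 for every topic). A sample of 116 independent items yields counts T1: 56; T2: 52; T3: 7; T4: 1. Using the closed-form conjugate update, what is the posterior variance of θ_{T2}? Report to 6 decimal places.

0.001966

The Dirichlet prior is conjugate to the Multinomial likelihood: each posterior αⱼ = prior αⱼ + observed count nⱼ.
Posterior concentration: (58.01, 54.01, 9.01, 3.01), total = 124.04.
Var[θ_j] = α_j(Σα−α_j)/((Σα)²(Σα+1)) = 54.01·70.03/(124.04²·125.04) = 0.001966.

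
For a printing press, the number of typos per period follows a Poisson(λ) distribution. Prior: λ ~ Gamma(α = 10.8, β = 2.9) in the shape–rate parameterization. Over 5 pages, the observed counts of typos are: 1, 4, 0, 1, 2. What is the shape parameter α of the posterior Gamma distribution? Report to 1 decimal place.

18.8

With a Gamma(shape α, rate β) prior, the Poisson likelihood is conjugate: the posterior is Gamma(α + ΣXᵢ, β + n).
Sum of counts S = 8 over n = 5 pages.
Posterior: Gamma(α+S, β+n) = Gamma(10.8+8, 2.9+5) = Gamma(18.8, 7.9).
Posterior α = 18.8.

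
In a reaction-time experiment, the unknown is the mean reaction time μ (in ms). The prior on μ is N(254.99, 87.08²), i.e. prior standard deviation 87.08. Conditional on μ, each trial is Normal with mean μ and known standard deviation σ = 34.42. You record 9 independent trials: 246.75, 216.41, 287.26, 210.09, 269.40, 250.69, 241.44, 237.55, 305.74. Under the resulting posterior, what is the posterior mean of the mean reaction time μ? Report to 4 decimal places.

For Normal data with known variance σ², a Normal(μ₀, σ₀²) prior on μ is conjugate. Posterior precision = 1/σ₀² + n/σ²; posterior mean is the precision-weighted average of μ₀ and x̄.
Σxᵢ = 246.75 + 216.41 + 287.26 + 210.09 + 269.40 + 250.69 + 241.44 + 237.55 + 305.74 = 2265.33, so n·x̄ = 2265.33.
σ₀² = 87.08² = 7582.9264, σ² = 34.42² = 1184.7364; σ² + n·σ₀² = 1184.7364 + 9·7582.9264 = 69431.074.
Posterior mean = (μ₀/σ₀² + n·x̄/σ²)/(1/σ₀² + n/σ²) = (σ²·μ₀ + σ₀²·n·x̄)/(σ² + n·σ₀²) = (1184.7364·254.99 + 7582.9264·2265.33)/69431.074 = 17479926.596348/69431.074 = 251.7594.

251.7594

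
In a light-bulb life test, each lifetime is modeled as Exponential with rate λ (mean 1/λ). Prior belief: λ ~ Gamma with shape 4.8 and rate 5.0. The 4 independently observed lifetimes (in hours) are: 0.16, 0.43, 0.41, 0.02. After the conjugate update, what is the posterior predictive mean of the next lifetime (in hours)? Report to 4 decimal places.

With a Gamma(shape α, rate β) prior on the exponential rate λ, the posterior after n observations with total T = Σxᵢ is Gamma(α+n, β+T).
Sum of observations T = 1.02 hours; n = 4.
Posterior: Gamma(4.8+4, 5.0+1.02) = Gamma(8.8, 6.02).
The predictive distribution for the next observation is Lomax; its mean is β/(α−1) = 6.02/7.8 = 0.7718.

0.7718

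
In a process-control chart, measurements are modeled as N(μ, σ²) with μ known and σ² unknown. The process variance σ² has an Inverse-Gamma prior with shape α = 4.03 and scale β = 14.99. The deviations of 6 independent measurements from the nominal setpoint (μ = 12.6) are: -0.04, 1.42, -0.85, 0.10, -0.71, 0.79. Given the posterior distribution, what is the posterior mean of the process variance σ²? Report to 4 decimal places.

2.8075

With known mean μ and an Inverse-Gamma(α, β) prior on σ², the Normal likelihood is conjugate: posterior is Inv-Gamma(α + n/2, β + Σ(xᵢ−μ)²/2).
Σ(xᵢ−μ)² = (-0.04)² + (1.42)² + (-0.85)² + (0.10)² + (-0.71)² + (0.79)² = 3.8787.
Posterior: Inv-Gamma(4.03 + 6/2, 14.99 + 3.8787/2) = Inv-Gamma(7.03, 16.92935).
E[σ²|data] = β/(α−1) = 16.92935/6.03 = 2.8075.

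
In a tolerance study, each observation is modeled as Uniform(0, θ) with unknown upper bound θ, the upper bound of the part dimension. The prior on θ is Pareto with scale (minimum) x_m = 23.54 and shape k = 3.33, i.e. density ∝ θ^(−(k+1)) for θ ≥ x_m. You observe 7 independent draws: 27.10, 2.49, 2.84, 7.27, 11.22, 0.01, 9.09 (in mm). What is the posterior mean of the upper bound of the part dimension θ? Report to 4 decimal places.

30.0046

A Pareto(scale x_m, shape k) prior on the upper bound θ of Uniform(0, θ) is conjugate: posterior is Pareto(max(x_m, max xᵢ), k + n).
Sample maximum = 27.10; prior scale x_m = 23.54 → posterior scale = max = 27.10.
Posterior shape = 3.33 + 7 = 10.33.
E[θ|data] = k·x_m/(k−1) = 10.33·27.10/9.33 = 30.0046.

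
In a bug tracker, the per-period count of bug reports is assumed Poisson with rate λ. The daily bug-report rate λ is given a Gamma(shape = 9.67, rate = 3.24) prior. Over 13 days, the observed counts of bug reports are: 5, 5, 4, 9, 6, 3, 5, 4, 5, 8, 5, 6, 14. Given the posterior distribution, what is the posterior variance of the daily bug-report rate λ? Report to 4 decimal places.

With a Gamma(shape α, rate β) prior, the Poisson likelihood is conjugate: the posterior is Gamma(α + ΣXᵢ, β + n).
Sum of counts S = 79 over n = 13 days.
Posterior: Gamma(α+S, β+n) = Gamma(9.67+79, 3.24+13) = Gamma(88.67, 16.24).
Var = α/β² = 88.67/16.24² = 0.3362.

0.3362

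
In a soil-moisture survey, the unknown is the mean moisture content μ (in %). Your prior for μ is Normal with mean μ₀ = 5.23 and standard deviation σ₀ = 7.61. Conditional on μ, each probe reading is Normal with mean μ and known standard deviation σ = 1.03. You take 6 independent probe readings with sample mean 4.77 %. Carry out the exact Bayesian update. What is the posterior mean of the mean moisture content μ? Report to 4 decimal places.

4.7714

For Normal data with known variance σ², a Normal(μ₀, σ₀²) prior on μ is conjugate. Posterior precision = 1/σ₀² + n/σ²; posterior mean is the precision-weighted average of μ₀ and x̄.
n·x̄ = 6·4.77 = 28.62.
σ₀² = 7.61² = 57.9121, σ² = 1.03² = 1.0609; σ² + n·σ₀² = 1.0609 + 6·57.9121 = 348.5335.
Posterior mean = (μ₀/σ₀² + n·x̄/σ²)/(1/σ₀² + n/σ²) = (σ²·μ₀ + σ₀²·n·x̄)/(σ² + n·σ₀²) = (1.0609·5.23 + 57.9121·28.62)/348.5335 = 1662.992809/348.5335 = 4.7714.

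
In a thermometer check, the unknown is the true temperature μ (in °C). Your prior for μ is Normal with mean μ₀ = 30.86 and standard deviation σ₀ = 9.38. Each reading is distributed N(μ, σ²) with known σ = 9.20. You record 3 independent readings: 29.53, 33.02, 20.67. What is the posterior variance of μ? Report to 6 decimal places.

For Normal data with known variance σ², a Normal(μ₀, σ₀²) prior on μ is conjugate. Posterior precision = 1/σ₀² + n/σ²; posterior mean is the precision-weighted average of μ₀ and x̄.
σ₀² = 9.38² = 87.9844, σ² = 9.20² = 84.64; σ² + n·σ₀² = 84.64 + 3·87.9844 = 348.5932.
Posterior precision = 1/σ₀² + n/σ² = 1/87.9844 + 3/84.64 = (σ² + n·σ₀²)/(σ₀²σ²) = 348.5932/(87.9844·84.64); posterior variance σₙ² = σ₀²σ²/(σ² + n·σ₀²) = 87.9844·84.64/348.5932 = 21.363009.

21.363009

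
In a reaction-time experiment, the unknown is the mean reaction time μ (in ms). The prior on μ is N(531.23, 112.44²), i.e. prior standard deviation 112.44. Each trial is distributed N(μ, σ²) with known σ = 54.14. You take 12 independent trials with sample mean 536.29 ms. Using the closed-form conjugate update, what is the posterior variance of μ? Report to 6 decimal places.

For Normal data with known variance σ², a Normal(μ₀, σ₀²) prior on μ is conjugate. Posterior precision = 1/σ₀² + n/σ²; posterior mean is the precision-weighted average of μ₀ and x̄.
σ₀² = 112.44² = 12642.7536, σ² = 54.14² = 2931.1396; σ² + n·σ₀² = 2931.1396 + 12·12642.7536 = 154644.1828.
Posterior precision = 1/σ₀² + n/σ² = 1/12642.7536 + 12/2931.1396 = (σ² + n·σ₀²)/(σ₀²σ²) = 154644.1828/(12642.7536·2931.1396); posterior variance σₙ² = σ₀²σ²/(σ² + n·σ₀²) = 12642.7536·2931.1396/154644.1828 = 239.631877.

239.631877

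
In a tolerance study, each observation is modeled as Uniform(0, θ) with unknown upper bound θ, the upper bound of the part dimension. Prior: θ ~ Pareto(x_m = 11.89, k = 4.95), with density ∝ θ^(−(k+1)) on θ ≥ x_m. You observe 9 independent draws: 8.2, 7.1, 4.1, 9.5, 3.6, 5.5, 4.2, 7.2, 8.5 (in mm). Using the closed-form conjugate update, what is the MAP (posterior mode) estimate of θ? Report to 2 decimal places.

11.89

A Pareto(scale x_m, shape k) prior on the upper bound θ of Uniform(0, θ) is conjugate: posterior is Pareto(max(x_m, max xᵢ), k + n).
Sample maximum = 9.5; prior scale x_m = 11.89 → posterior scale = max = 11.89.
Posterior shape = 4.95 + 9 = 13.95.
The Pareto density is decreasing on [x_m, ∞), so the mode is x_m = 11.89.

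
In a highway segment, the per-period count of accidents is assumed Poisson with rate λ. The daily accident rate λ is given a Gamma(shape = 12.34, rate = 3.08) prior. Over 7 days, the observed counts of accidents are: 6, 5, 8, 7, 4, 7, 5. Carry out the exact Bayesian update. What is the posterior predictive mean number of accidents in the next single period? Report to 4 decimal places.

5.3909

With a Gamma(shape α, rate β) prior, the Poisson likelihood is conjugate: the posterior is Gamma(α + ΣXᵢ, β + n).
Sum of counts S = 42 over n = 7 days.
Posterior: Gamma(α+S, β+n) = Gamma(12.34+42, 3.08+7) = Gamma(54.34, 10.08).
The predictive distribution for one future period is NegBinom with mean α/β = 5.3909.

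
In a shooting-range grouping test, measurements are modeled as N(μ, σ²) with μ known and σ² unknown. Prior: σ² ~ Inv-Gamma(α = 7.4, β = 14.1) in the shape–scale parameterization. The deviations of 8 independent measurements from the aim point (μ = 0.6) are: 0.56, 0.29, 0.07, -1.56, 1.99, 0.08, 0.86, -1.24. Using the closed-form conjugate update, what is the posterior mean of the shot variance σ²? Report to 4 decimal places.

With known mean μ and an Inverse-Gamma(α, β) prior on σ², the Normal likelihood is conjugate: posterior is Inv-Gamma(α + n/2, β + Σ(xᵢ−μ)²/2).
Σ(xᵢ−μ)² = (0.56)² + (0.29)² + (0.07)² + (-1.56)² + (1.99)² + (0.08)² + (0.86)² + (-1.24)² = 9.0799.
Posterior: Inv-Gamma(7.4 + 8/2, 14.1 + 9.0799/2) = Inv-Gamma(11.40, 18.63995).
E[σ²|data] = β/(α−1) = 18.63995/10.40 = 1.7923.

1.7923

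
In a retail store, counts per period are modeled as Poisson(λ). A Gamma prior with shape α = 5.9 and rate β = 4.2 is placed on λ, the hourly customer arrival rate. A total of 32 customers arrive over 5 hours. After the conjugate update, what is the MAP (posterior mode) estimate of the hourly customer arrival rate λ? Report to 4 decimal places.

4.0109

With a Gamma(shape α, rate β) prior, the Poisson likelihood is conjugate: the posterior is Gamma(α + ΣXᵢ, β + n).
Posterior: Gamma(α+S, β+n) = Gamma(5.9+32, 4.2+5) = Gamma(37.9, 9.2).
Mode of Gamma(α,β) for α≥1 is (α−1)/β = 36.9/9.2 = 4.0109.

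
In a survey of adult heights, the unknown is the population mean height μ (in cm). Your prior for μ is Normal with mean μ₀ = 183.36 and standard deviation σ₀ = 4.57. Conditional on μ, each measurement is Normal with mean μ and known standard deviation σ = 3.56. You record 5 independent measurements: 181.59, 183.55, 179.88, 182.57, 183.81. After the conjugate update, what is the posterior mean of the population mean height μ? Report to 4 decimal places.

For Normal data with known variance σ², a Normal(μ₀, σ₀²) prior on μ is conjugate. Posterior precision = 1/σ₀² + n/σ²; posterior mean is the precision-weighted average of μ₀ and x̄.
Σxᵢ = 181.59 + 183.55 + 179.88 + 182.57 + 183.81 = 911.4, so n·x̄ = 911.4.
σ₀² = 4.57² = 20.8849, σ² = 3.56² = 12.6736; σ² + n·σ₀² = 12.6736 + 5·20.8849 = 117.0981.
Posterior mean = (μ₀/σ₀² + n·x̄/σ²)/(1/σ₀² + n/σ²) = (σ²·μ₀ + σ₀²·n·x̄)/(σ² + n·σ₀²) = (12.6736·183.36 + 20.8849·911.4)/117.0981 = 21358.329156/117.0981 = 182.3969.

182.3969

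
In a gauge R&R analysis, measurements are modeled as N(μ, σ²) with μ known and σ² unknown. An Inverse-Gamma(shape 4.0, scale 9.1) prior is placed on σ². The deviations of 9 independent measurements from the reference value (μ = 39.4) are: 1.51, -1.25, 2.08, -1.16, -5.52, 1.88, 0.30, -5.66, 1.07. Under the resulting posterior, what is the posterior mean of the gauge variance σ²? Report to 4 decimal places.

With known mean μ and an Inverse-Gamma(α, β) prior on σ², the Normal likelihood is conjugate: posterior is Inv-Gamma(α + n/2, β + Σ(xᵢ−μ)²/2).
Σ(xᵢ−μ)² = (1.51)² + (-1.25)² + (2.08)² + (-1.16)² + (-5.52)² + (1.88)² + (0.30)² + (-5.66)² + (1.07)² = 76.7899.
Posterior: Inv-Gamma(4.0 + 9/2, 9.1 + 76.7899/2) = Inv-Gamma(8.50, 47.49495).
E[σ²|data] = β/(α−1) = 47.49495/7.50 = 6.3327.

6.3327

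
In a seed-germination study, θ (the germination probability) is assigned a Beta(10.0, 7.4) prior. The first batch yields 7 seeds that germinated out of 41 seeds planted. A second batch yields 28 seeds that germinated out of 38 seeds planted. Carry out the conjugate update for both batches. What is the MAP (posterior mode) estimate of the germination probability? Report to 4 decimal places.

The Beta prior is conjugate to a Binomial/Bernoulli likelihood; the update adds successes to α and failures to β.
After batch 1: Beta(10.0+7, 7.4+34) = Beta(17.0, 41.4).
After batch 2: Beta(17.0+28, 41.4+10) = Beta(45.0, 51.4).
Mode of Beta(a,b) for a,b>1 is (a−1)/(a+b−2) = 44.0/94.4 = 0.4661.

0.4661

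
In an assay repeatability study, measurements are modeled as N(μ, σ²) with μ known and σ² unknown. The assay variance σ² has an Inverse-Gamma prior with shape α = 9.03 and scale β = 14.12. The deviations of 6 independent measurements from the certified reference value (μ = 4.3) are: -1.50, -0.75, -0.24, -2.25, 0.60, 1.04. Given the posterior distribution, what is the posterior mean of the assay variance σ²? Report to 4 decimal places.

With known mean μ and an Inverse-Gamma(α, β) prior on σ², the Normal likelihood is conjugate: posterior is Inv-Gamma(α + n/2, β + Σ(xᵢ−μ)²/2).
Σ(xᵢ−μ)² = (-1.50)² + (-0.75)² + (-0.24)² + (-2.25)² + (0.60)² + (1.04)² = 9.3742.
Posterior: Inv-Gamma(9.03 + 6/2, 14.12 + 9.3742/2) = Inv-Gamma(12.03, 18.80710).
E[σ²|data] = β/(α−1) = 18.80710/11.03 = 1.7051.

1.7051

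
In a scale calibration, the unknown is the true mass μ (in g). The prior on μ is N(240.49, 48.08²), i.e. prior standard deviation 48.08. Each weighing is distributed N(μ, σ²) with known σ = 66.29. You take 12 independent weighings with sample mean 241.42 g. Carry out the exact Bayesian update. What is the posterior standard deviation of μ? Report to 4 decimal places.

For Normal data with known variance σ², a Normal(μ₀, σ₀²) prior on μ is conjugate. Posterior precision = 1/σ₀² + n/σ²; posterior mean is the precision-weighted average of μ₀ and x̄.
σ₀² = 48.08² = 2311.6864, σ² = 66.29² = 4394.3641; σ² + n·σ₀² = 4394.3641 + 12·2311.6864 = 32134.6009.
Posterior precision = 1/σ₀² + n/σ² = 1/2311.6864 + 12/4394.3641 = (σ² + n·σ₀²)/(σ₀²σ²) = 32134.6009/(2311.6864·4394.3641); posterior variance σₙ² = σ₀²σ²/(σ² + n·σ₀²) = 2311.6864·4394.3641/32134.6009 = 316.120053.
Posterior SD = √σₙ² = √(2311.6864·4394.3641/32134.6009) = 17.7798.

17.7798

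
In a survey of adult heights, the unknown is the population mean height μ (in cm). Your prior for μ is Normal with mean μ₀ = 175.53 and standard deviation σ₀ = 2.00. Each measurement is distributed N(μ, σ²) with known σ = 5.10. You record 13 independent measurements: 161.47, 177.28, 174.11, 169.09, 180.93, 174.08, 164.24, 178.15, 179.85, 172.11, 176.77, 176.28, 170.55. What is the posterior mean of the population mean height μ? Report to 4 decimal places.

174.1466

For Normal data with known variance σ², a Normal(μ₀, σ₀²) prior on μ is conjugate. Posterior precision = 1/σ₀² + n/σ²; posterior mean is the precision-weighted average of μ₀ and x̄.
Σxᵢ = 161.47 + 177.28 + 174.11 + 169.09 + 180.93 + 174.08 + 164.24 + 178.15 + 179.85 + 172.11 + 176.77 + 176.28 + 170.55 = 2254.91, so n·x̄ = 2254.91.
σ₀² = 2.00² = 4, σ² = 5.10² = 26.01; σ² + n·σ₀² = 26.01 + 13·4 = 78.01.
Posterior mean = (μ₀/σ₀² + n·x̄/σ²)/(1/σ₀² + n/σ²) = (σ²·μ₀ + σ₀²·n·x̄)/(σ² + n·σ₀²) = (26.01·175.53 + 4·2254.91)/78.01 = 13585.1753/78.01 = 174.1466.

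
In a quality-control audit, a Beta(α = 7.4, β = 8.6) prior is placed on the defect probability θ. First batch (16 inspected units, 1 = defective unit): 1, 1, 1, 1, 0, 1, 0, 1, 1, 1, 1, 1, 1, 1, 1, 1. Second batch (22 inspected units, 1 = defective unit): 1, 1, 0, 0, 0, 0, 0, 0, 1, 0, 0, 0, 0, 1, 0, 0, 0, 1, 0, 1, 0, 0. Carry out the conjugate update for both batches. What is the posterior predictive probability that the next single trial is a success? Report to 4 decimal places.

The Beta prior is conjugate to a Binomial/Bernoulli likelihood; the update adds successes to α and failures to β.
After batch 1: Beta(7.4+14, 8.6+2) = Beta(21.4, 10.6).
After batch 2: Beta(21.4+6, 10.6+16) = Beta(27.4, 26.6).
For a single future Bernoulli trial, P(success | data) = α/(α+β) = 0.5074.

0.5074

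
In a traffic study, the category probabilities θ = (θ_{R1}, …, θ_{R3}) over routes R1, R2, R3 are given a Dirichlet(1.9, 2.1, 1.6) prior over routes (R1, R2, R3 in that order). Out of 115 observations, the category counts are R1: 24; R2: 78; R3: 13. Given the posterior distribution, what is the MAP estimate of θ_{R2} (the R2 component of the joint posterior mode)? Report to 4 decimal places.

The Dirichlet prior is conjugate to the Multinomial likelihood: each posterior αⱼ = prior αⱼ + observed count nⱼ.
Posterior concentration: (25.9, 80.1, 14.6), total = 120.6.
Joint mode component: (α_{R2}−1)/(Σα−K) = 79.1/117.6 = 0.6726.

0.6726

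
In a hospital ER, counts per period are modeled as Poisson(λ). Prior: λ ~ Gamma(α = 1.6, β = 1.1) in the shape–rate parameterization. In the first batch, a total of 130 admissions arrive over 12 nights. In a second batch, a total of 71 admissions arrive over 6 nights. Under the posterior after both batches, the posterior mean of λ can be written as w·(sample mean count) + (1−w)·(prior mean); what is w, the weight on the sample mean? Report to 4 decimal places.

With a Gamma(shape α, rate β) prior, the Poisson likelihood is conjugate: the posterior is Gamma(α + ΣXᵢ, β + n).
Total number of nights: n = 12 + 6 = 18.
Posterior mean = (α₀+S)/(β₀+n) = [n/(β₀+n)]·(S/n) + [β₀/(β₀+n)]·(α₀/β₀), so only n and β₀ enter the weight.
Weight on data w = n/(β₀+n) = 18/(1.1+18) = 18/19.1 = 0.9424.

0.9424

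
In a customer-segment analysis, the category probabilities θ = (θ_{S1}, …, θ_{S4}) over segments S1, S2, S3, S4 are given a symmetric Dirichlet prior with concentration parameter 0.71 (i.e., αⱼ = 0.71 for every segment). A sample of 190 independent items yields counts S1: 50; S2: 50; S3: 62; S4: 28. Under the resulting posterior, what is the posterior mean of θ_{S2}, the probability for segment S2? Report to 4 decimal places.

0.2630

The Dirichlet prior is conjugate to the Multinomial likelihood: each posterior αⱼ = prior αⱼ + observed count nⱼ.
Posterior concentration: (50.71, 50.71, 62.71, 28.71), total = 192.84.
E[θ_{S2}|data] = α_{S2}/Σα = 50.71/192.84 = 0.2630.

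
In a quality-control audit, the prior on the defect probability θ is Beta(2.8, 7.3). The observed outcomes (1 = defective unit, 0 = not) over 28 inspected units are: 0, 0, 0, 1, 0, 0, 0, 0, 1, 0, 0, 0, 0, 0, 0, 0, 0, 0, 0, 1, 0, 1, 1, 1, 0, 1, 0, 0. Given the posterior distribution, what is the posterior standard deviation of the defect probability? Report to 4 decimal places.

The Beta prior is conjugate to a Binomial/Bernoulli likelihood; the update adds successes to α and failures to β.
Posterior: Beta(α+k, β+n−k) = Beta(2.8+7, 7.3+21) = Beta(9.8, 28.3).
Var = αβ/((α+β)²(α+β+1)) = 9.8·28.3/(38.1²·39.1) = 0.00488636; SD = √0.00488636 = 0.0699.

0.0699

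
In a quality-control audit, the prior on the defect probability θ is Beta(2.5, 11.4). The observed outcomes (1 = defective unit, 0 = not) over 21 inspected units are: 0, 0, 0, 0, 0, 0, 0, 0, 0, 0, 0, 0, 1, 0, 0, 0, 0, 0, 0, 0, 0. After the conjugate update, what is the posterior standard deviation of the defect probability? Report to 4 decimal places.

The Beta prior is conjugate to a Binomial/Bernoulli likelihood; the update adds successes to α and failures to β.
Posterior: Beta(α+k, β+n−k) = Beta(2.5+1, 11.4+20) = Beta(3.5, 31.4).
Var = αβ/((α+β)²(α+β+1)) = 3.5·31.4/(34.9²·35.9) = 0.00251335; SD = √0.00251335 = 0.0501.

0.0501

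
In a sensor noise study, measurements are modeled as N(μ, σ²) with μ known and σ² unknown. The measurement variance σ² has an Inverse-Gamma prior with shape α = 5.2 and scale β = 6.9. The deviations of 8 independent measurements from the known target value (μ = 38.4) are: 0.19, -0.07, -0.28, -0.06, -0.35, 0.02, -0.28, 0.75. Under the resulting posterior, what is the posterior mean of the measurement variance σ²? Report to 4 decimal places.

0.8955

With known mean μ and an Inverse-Gamma(α, β) prior on σ², the Normal likelihood is conjugate: posterior is Inv-Gamma(α + n/2, β + Σ(xᵢ−μ)²/2).
Σ(xᵢ−μ)² = (0.19)² + (-0.07)² + (-0.28)² + (-0.06)² + (-0.35)² + (0.02)² + (-0.28)² + (0.75)² = 0.8868.
Posterior: Inv-Gamma(5.2 + 8/2, 6.9 + 0.8868/2) = Inv-Gamma(9.20, 7.34340).
E[σ²|data] = β/(α−1) = 7.34340/8.20 = 0.8955.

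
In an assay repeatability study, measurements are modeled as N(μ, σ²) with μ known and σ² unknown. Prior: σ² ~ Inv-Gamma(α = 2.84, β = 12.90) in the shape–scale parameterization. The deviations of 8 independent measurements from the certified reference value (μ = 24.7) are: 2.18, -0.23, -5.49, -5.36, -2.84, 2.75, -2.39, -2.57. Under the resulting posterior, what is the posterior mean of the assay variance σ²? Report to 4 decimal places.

With known mean μ and an Inverse-Gamma(α, β) prior on σ², the Normal likelihood is conjugate: posterior is Inv-Gamma(α + n/2, β + Σ(xᵢ−μ)²/2).
Σ(xᵢ−μ)² = (2.18)² + (-0.23)² + (-5.49)² + (-5.36)² + (-2.84)² + (2.75)² + (-2.39)² + (-2.57)² = 91.6201.
Posterior: Inv-Gamma(2.84 + 8/2, 12.90 + 91.6201/2) = Inv-Gamma(6.84, 58.71005).
E[σ²|data] = β/(α−1) = 58.71005/5.84 = 10.0531.

10.0531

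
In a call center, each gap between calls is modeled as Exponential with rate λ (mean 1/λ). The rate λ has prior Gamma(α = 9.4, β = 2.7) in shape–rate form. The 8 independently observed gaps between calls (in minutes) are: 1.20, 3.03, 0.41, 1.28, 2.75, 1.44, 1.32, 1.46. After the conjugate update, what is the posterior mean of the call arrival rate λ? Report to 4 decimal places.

With a Gamma(shape α, rate β) prior on the exponential rate λ, the posterior after n observations with total T = Σxᵢ is Gamma(α+n, β+T).
Sum of observations T = 12.89 minutes; n = 8.
Posterior: Gamma(9.4+8, 2.7+12.89) = Gamma(17.4, 15.59).
Posterior mean of λ = α/β = 17.4/15.59 = 1.1161.

1.1161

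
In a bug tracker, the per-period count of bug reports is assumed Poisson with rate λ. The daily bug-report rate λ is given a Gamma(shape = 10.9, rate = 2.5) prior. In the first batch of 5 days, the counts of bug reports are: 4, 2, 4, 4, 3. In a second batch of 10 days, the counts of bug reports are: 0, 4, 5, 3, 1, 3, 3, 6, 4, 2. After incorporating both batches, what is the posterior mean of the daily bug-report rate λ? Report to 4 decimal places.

3.3657

With a Gamma(shape α, rate β) prior, the Poisson likelihood is conjugate: the posterior is Gamma(α + ΣXᵢ, β + n).
Batch 1: sum of counts S = 17 over n = 5 days.
After batch 1: Gamma(α+S, β+n) = Gamma(10.9+17, 2.5+5) = Gamma(27.9, 7.5).
Batch 2: sum of counts S = 31 over n = 10 days.
After batch 2: Gamma(α+S, β+n) = Gamma(27.9+31, 7.5+10) = Gamma(58.9, 17.5).
Posterior mean = α/β = 58.9/17.5 = 3.3657.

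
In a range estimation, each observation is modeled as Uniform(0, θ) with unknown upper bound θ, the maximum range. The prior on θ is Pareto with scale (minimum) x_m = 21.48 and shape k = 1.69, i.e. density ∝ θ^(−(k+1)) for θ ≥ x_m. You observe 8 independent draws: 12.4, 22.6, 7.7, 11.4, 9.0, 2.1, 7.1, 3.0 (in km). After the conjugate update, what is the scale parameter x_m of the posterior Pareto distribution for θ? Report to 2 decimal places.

22.60

A Pareto(scale x_m, shape k) prior on the upper bound θ of Uniform(0, θ) is conjugate: posterior is Pareto(max(x_m, max xᵢ), k + n).
Sample maximum = 22.6; prior scale x_m = 21.48 → posterior scale = max = 22.60.
Posterior shape = 1.69 + 8 = 9.69.
Posterior scale x_m = 22.60.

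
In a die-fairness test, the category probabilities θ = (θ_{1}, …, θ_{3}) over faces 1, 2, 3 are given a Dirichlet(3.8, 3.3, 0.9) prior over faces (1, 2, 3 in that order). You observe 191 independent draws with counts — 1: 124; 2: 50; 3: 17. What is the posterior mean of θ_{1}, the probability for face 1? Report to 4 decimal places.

The Dirichlet prior is conjugate to the Multinomial likelihood: each posterior αⱼ = prior αⱼ + observed count nⱼ.
Posterior concentration: (127.8, 53.3, 17.9), total = 199.0.
E[θ_{1}|data] = α_{1}/Σα = 127.8/199.0 = 0.6422.

0.6422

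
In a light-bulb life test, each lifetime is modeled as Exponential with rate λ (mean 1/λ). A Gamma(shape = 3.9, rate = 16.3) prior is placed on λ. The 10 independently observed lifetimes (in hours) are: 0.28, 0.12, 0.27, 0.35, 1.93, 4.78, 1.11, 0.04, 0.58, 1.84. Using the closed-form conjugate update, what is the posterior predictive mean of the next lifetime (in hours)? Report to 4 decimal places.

2.1395

With a Gamma(shape α, rate β) prior on the exponential rate λ, the posterior after n observations with total T = Σxᵢ is Gamma(α+n, β+T).
Sum of observations T = 11.30 hours; n = 10.
Posterior: Gamma(3.9+10, 16.3+11.30) = Gamma(13.9, 27.60).
The predictive distribution for the next observation is Lomax; its mean is β/(α−1) = 27.60/12.9 = 2.1395.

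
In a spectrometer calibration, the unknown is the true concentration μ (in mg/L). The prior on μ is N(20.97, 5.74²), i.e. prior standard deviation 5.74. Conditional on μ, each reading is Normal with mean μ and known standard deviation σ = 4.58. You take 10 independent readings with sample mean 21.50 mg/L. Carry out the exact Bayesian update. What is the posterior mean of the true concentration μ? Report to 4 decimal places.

21.4683

For Normal data with known variance σ², a Normal(μ₀, σ₀²) prior on μ is conjugate. Posterior precision = 1/σ₀² + n/σ²; posterior mean is the precision-weighted average of μ₀ and x̄.
n·x̄ = 10·21.50 = 215.
σ₀² = 5.74² = 32.9476, σ² = 4.58² = 20.9764; σ² + n·σ₀² = 20.9764 + 10·32.9476 = 350.4524.
Posterior mean = (μ₀/σ₀² + n·x̄/σ²)/(1/σ₀² + n/σ²) = (σ²·μ₀ + σ₀²·n·x̄)/(σ² + n·σ₀²) = (20.9764·20.97 + 32.9476·215)/350.4524 = 7523.609108/350.4524 = 21.4683.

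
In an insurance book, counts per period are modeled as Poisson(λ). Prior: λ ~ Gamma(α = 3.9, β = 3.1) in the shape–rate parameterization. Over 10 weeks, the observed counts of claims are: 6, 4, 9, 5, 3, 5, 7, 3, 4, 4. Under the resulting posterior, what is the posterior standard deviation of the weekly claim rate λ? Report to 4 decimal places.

0.5604

With a Gamma(shape α, rate β) prior, the Poisson likelihood is conjugate: the posterior is Gamma(α + ΣXᵢ, β + n).
Sum of counts S = 50 over n = 10 weeks.
Posterior: Gamma(α+S, β+n) = Gamma(3.9+50, 3.1+10) = Gamma(53.9, 13.1).
SD = √α/β = √53.9/13.1 = 0.5604.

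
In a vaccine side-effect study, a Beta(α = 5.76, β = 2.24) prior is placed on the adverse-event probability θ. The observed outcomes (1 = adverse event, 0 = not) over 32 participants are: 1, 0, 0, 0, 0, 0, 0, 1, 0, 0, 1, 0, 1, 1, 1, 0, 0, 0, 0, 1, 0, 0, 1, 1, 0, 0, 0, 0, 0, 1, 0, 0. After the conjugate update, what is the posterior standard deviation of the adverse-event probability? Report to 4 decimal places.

0.0763

The Beta prior is conjugate to a Binomial/Bernoulli likelihood; the update adds successes to α and failures to β.
Posterior: Beta(α+k, β+n−k) = Beta(5.76+10, 2.24+22) = Beta(15.76, 24.24).
Var = αβ/((α+β)²(α+β+1)) = 15.76·24.24/(40.00²·41.00) = 0.00582351; SD = √0.00582351 = 0.0763.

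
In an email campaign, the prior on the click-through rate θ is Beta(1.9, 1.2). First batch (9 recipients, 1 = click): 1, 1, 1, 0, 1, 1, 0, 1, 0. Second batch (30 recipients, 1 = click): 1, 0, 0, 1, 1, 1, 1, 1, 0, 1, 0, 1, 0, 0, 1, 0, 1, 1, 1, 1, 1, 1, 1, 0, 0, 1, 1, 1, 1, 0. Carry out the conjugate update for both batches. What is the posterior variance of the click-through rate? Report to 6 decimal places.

The Beta prior is conjugate to a Binomial/Bernoulli likelihood; the update adds successes to α and failures to β.
After batch 1: Beta(1.9+6, 1.2+3) = Beta(7.9, 4.2).
After batch 2: Beta(7.9+20, 4.2+10) = Beta(27.9, 14.2).
Var = αβ/((α+β)²(α+β+1)) = 27.9·14.2/(42.1²·43.1) = 0.005186.

0.005186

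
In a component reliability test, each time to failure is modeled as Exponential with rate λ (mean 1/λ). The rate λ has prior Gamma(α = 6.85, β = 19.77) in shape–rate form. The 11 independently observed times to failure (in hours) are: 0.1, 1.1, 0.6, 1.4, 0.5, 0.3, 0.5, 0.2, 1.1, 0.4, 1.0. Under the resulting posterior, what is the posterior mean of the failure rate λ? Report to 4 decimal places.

0.6618

With a Gamma(shape α, rate β) prior on the exponential rate λ, the posterior after n observations with total T = Σxᵢ is Gamma(α+n, β+T).
Sum of observations T = 7.2 hours; n = 11.
Posterior: Gamma(6.85+11, 19.77+7.2) = Gamma(17.85, 26.97).
Posterior mean of λ = α/β = 17.85/26.97 = 0.6618.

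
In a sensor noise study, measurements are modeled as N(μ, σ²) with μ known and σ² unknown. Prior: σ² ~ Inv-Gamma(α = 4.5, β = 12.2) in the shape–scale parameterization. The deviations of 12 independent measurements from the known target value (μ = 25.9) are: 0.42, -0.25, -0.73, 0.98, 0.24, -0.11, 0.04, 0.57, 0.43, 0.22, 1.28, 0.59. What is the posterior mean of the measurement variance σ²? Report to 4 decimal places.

1.5131

With known mean μ and an Inverse-Gamma(α, β) prior on σ², the Normal likelihood is conjugate: posterior is Inv-Gamma(α + n/2, β + Σ(xᵢ−μ)²/2).
Σ(xᵢ−μ)² = (0.42)² + (-0.25)² + (-0.73)² + (0.98)² + (0.24)² + (-0.11)² + (0.04)² + (0.57)² + (0.43)² + (0.22)² + (1.28)² + (0.59)² = 4.3482.
Posterior: Inv-Gamma(4.5 + 12/2, 12.2 + 4.3482/2) = Inv-Gamma(10.50, 14.37410).
E[σ²|data] = β/(α−1) = 14.37410/9.50 = 1.5131.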